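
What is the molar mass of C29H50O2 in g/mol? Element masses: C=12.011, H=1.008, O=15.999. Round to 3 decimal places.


M = sum(count * atomic_mass) over atoms.
M = 29*12.011 + 50*1.008 + 2*15.999
M = 348.319 + 50.4 + 31.998
M = 430.717 g/mol, rounded to 3 dp:

430.717 g/mol


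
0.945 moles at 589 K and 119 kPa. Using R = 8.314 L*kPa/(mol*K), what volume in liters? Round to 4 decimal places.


PV = nRT, solve for V = nRT / P.
nRT = 0.945 * 8.314 * 589 = 4627.614
V = 4627.614 / 119
V = 38.88751261 L, rounded to 4 dp:

38.8875 L


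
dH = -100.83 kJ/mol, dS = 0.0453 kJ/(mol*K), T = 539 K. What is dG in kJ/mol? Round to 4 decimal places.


Gibbs: dG = dH - T*dS (consistent units, dS already in kJ/(mol*K)).
T*dS = 539 * 0.0453 = 24.4167
dG = -100.83 - (24.4167)
dG = -125.2467 kJ/mol, rounded to 4 dp:

-125.2467 kJ/mol


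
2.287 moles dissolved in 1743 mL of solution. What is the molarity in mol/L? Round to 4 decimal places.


Convert volume to liters: V_L = V_mL / 1000.
V_L = 1743 / 1000 = 1.743 L
M = n / V_L = 2.287 / 1.743
M = 1.31210557 mol/L, rounded to 4 dp:

1.3121 mol/L


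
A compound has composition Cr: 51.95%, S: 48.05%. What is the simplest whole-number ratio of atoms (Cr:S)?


Assume 100 g of compound, divide each mass% by atomic mass to get moles, then normalize by the smallest to get a raw atom ratio.
Moles per 100 g: Cr: 51.95/51.996 = 0.9991, S: 48.05/32.065 = 1.4985
Raw ratio (divide by min = 0.9991): Cr: 1.0, S: 1.5
Multiply by 2 to clear fractions: Cr: 2.0 ~= 2, S: 3.0 ~= 3
Reduce by GCD to get the simplest whole-number ratio:

2:3


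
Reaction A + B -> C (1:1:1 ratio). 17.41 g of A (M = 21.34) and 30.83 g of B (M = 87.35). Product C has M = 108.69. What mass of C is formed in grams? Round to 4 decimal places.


Find moles of each reactant; the smaller value is the limiting reagent in a 1:1:1 reaction, so moles_C equals moles of the limiter.
n_A = mass_A / M_A = 17.41 / 21.34 = 0.815839 mol
n_B = mass_B / M_B = 30.83 / 87.35 = 0.352948 mol
Limiting reagent: B (smaller), n_limiting = 0.352948 mol
mass_C = n_limiting * M_C = 0.352948 * 108.69
mass_C = 38.36191812 g, rounded to 4 dp:

38.3619 g


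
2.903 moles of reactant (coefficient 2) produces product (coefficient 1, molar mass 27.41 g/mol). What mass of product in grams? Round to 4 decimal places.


Use the coefficient ratio to convert reactant moles to product moles, then multiply by the product's molar mass.
moles_P = moles_R * (coeff_P / coeff_R) = 2.903 * (1/2) = 1.4515
mass_P = moles_P * M_P = 1.4515 * 27.41
mass_P = 39.785615 g, rounded to 4 dp:

39.7856 g


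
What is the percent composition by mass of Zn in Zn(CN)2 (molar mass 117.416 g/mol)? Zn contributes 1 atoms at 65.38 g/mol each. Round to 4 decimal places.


pct = 100 * (n_elem * M_elem) / M_total
mass_contribution = 1 * 65.38 = 65.38 g/mol
pct = 100 * 65.38 / 117.416
pct = 55.68236016 %, rounded to 4 dp:

55.6824 %


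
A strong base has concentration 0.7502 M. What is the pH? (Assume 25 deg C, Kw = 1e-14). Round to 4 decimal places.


A strong base dissociates completely, so [OH-] equals the given concentration.
pOH = -log10([OH-]) = -log10(0.7502) = 0.124823
pH = 14 - pOH = 14 - 0.124823
pH = 13.875177, rounded to 4 dp:

13.8752


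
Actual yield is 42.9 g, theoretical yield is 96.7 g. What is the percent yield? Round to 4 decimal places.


% yield = 100 * actual / theoretical
% yield = 100 * 42.9 / 96.7
% yield = 44.36401241 %, rounded to 4 dp:

44.3640 %


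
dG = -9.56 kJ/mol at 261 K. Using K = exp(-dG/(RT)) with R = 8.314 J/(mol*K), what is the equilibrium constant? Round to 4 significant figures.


dG is in kJ/mol; multiply by 1000 to match R in J/(mol*K).
RT = 8.314 * 261 = 2169.954 J/mol
exponent = -dG*1000 / (RT) = -(-9.56*1000) / 2169.954 = 4.40562335
K = exp(4.40562335)
K = 81.910186, rounded to 4 significant figures:

81.91


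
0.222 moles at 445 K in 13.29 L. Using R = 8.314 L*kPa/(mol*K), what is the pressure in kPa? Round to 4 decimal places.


PV = nRT, solve for P = nRT / V.
nRT = 0.222 * 8.314 * 445 = 821.3401
P = 821.3401 / 13.29
P = 61.80136193 kPa, rounded to 4 dp:

61.8014 kPa


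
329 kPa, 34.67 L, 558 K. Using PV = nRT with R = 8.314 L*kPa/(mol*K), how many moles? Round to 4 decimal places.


PV = nRT, solve for n = PV / (RT).
PV = 329 * 34.67 = 11406.43
RT = 8.314 * 558 = 4639.212
n = 11406.43 / 4639.212
n = 2.45869988 mol, rounded to 4 dp:

2.4587 mol


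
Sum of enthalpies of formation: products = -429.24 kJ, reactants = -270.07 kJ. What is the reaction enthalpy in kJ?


dH_rxn = sum(dH_f products) - sum(dH_f reactants)
dH_rxn = -429.24 - (-270.07)
dH_rxn = -159.17 kJ:

-159.17 kJ


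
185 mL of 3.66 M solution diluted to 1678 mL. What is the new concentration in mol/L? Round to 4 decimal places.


Dilution: M1*V1 = M2*V2, solve for M2.
M2 = M1*V1 / V2
M2 = 3.66 * 185 / 1678
M2 = 677.1 / 1678
M2 = 0.40351609 mol/L, rounded to 4 dp:

0.4035 mol/L


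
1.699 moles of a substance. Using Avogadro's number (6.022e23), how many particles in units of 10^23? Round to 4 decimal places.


N = n * NA, then divide by 1e23 for the requested units.
N / 1e23 = n * 6.022
N / 1e23 = 1.699 * 6.022
N / 1e23 = 10.231378, rounded to 4 dp:

10.2314


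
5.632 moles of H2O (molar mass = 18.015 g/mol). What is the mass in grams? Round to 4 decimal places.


mass = n * M
mass = 5.632 * 18.015
mass = 101.46048 g, rounded to 4 dp:

101.4605 g


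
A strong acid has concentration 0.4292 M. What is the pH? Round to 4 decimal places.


A strong acid dissociates completely, so [H+] equals the given concentration.
pH = -log10([H+]) = -log10(0.4292)
pH = 0.36734029, rounded to 4 dp:

0.3673


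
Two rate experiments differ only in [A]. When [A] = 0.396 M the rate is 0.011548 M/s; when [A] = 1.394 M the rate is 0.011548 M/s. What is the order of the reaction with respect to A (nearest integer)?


Rate is proportional to [A]^n, so rate2/rate1 = ([A]2/[A]1)^n. Take logs to solve for n.
rate2/rate1 = 0.011548 / 0.011548 = 1.0
[A]2/[A]1 = 1.394 / 0.396 = 3.5202
n = ln(1.0) / ln(3.5202) = 0.0
Nearest integer order:

0


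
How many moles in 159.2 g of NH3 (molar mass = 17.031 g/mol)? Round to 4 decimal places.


n = mass / M
n = 159.2 / 17.031
n = 9.34766015 mol, rounded to 4 dp:

9.3477 mol


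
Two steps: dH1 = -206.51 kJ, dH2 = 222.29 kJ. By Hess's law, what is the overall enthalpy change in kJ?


Hess's law: enthalpy is a state function, so add the step enthalpies.
dH_total = dH1 + dH2 = -206.51 + (222.29)
dH_total = 15.78 kJ:

15.78 kJ


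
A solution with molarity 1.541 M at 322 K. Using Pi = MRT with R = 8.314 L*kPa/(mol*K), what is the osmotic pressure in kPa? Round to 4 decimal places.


Osmotic pressure (van't Hoff): Pi = M*R*T.
RT = 8.314 * 322 = 2677.108
Pi = 1.541 * 2677.108
Pi = 4125.423428 kPa, rounded to 4 dp:

4125.4234 kPa


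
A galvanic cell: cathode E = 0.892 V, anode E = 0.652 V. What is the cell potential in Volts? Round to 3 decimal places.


Standard cell potential: E_cell = E_cathode - E_anode.
E_cell = 0.892 - (0.652)
E_cell = 0.24 V, rounded to 3 dp:

0.240 V


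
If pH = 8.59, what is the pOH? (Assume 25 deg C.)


At 25 deg C, pH + pOH = 14.
pOH = 14 - pH = 14 - 8.59
pOH = 5.41:

5.41


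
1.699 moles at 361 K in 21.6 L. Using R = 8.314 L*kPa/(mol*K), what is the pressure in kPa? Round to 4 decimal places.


PV = nRT, solve for P = nRT / V.
nRT = 1.699 * 8.314 * 361 = 5099.3004
P = 5099.3004 / 21.6
P = 236.07872222 kPa, rounded to 4 dp:

236.0787 kPa


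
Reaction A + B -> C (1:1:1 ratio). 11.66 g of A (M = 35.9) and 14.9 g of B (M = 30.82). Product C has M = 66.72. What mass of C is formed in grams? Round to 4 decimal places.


Find moles of each reactant; the smaller value is the limiting reagent in a 1:1:1 reaction, so moles_C equals moles of the limiter.
n_A = mass_A / M_A = 11.66 / 35.9 = 0.324791 mol
n_B = mass_B / M_B = 14.9 / 30.82 = 0.483452 mol
Limiting reagent: A (smaller), n_limiting = 0.324791 mol
mass_C = n_limiting * M_C = 0.324791 * 66.72
mass_C = 21.67005552 g, rounded to 4 dp:

21.6701 g


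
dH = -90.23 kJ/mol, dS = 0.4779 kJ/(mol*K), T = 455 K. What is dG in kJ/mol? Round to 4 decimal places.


Gibbs: dG = dH - T*dS (consistent units, dS already in kJ/(mol*K)).
T*dS = 455 * 0.4779 = 217.4445
dG = -90.23 - (217.4445)
dG = -307.6745 kJ/mol, rounded to 4 dp:

-307.6745 kJ/mol


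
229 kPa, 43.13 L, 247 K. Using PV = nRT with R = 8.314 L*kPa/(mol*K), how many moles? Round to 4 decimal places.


PV = nRT, solve for n = PV / (RT).
PV = 229 * 43.13 = 9876.77
RT = 8.314 * 247 = 2053.558
n = 9876.77 / 2053.558
n = 4.80958902 mol, rounded to 4 dp:

4.8096 mol


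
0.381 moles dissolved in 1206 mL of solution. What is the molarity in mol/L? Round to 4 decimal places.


Convert volume to liters: V_L = V_mL / 1000.
V_L = 1206 / 1000 = 1.206 L
M = n / V_L = 0.381 / 1.206
M = 0.3159204 mol/L, rounded to 4 dp:

0.3159 mol/L


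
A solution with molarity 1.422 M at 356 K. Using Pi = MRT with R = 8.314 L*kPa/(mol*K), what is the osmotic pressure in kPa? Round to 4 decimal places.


Osmotic pressure (van't Hoff): Pi = M*R*T.
RT = 8.314 * 356 = 2959.784
Pi = 1.422 * 2959.784
Pi = 4208.812848 kPa, rounded to 4 dp:

4208.8128 kPa


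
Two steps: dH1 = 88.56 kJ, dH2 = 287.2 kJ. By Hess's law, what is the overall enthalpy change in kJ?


Hess's law: enthalpy is a state function, so add the step enthalpies.
dH_total = dH1 + dH2 = 88.56 + (287.2)
dH_total = 375.76 kJ:

375.76 kJ


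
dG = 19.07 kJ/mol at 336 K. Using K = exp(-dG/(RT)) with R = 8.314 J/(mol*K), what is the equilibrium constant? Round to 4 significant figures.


dG is in kJ/mol; multiply by 1000 to match R in J/(mol*K).
RT = 8.314 * 336 = 2793.504 J/mol
exponent = -dG*1000 / (RT) = -(19.07*1000) / 2793.504 = -6.82655189
K = exp(-6.82655189)
K = 0.0010845915, rounded to 4 significant figures:

0.001085


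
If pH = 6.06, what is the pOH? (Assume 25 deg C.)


At 25 deg C, pH + pOH = 14.
pOH = 14 - pH = 14 - 6.06
pOH = 7.94:

7.94


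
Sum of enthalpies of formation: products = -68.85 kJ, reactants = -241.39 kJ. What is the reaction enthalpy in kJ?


dH_rxn = sum(dH_f products) - sum(dH_f reactants)
dH_rxn = -68.85 - (-241.39)
dH_rxn = 172.54 kJ:

172.54 kJ


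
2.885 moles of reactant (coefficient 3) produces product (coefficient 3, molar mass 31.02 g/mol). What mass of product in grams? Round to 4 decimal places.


Use the coefficient ratio to convert reactant moles to product moles, then multiply by the product's molar mass.
moles_P = moles_R * (coeff_P / coeff_R) = 2.885 * (3/3) = 2.885
mass_P = moles_P * M_P = 2.885 * 31.02
mass_P = 89.4927 g, rounded to 4 dp:

89.4927 g


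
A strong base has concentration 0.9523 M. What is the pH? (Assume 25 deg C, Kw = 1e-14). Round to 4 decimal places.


A strong base dissociates completely, so [OH-] equals the given concentration.
pOH = -log10([OH-]) = -log10(0.9523) = 0.021226
pH = 14 - pOH = 14 - 0.021226
pH = 13.978774, rounded to 4 dp:

13.9788


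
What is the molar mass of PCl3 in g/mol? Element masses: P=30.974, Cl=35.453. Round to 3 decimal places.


M = sum(count * atomic_mass) over atoms.
M = 1*30.974 + 3*35.453
M = 30.974 + 106.359
M = 137.333 g/mol, rounded to 3 dp:

137.333 g/mol


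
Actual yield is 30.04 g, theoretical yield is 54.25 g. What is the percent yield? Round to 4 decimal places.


% yield = 100 * actual / theoretical
% yield = 100 * 30.04 / 54.25
% yield = 55.37327189 %, rounded to 4 dp:

55.3733 %


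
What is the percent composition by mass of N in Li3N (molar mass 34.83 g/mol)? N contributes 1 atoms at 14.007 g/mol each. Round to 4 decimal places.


pct = 100 * (n_elem * M_elem) / M_total
mass_contribution = 1 * 14.007 = 14.007 g/mol
pct = 100 * 14.007 / 34.83
pct = 40.21533161 %, rounded to 4 dp:

40.2153 %


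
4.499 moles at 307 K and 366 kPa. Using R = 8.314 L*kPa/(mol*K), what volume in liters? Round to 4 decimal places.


PV = nRT, solve for V = nRT / P.
nRT = 4.499 * 8.314 * 307 = 11483.2386
V = 11483.2386 / 366
V = 31.37496885 L, rounded to 4 dp:

31.3750 L


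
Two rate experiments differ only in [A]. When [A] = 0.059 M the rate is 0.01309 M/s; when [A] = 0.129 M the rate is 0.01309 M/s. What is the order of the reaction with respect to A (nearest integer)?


Rate is proportional to [A]^n, so rate2/rate1 = ([A]2/[A]1)^n. Take logs to solve for n.
rate2/rate1 = 0.01309 / 0.01309 = 1.0
[A]2/[A]1 = 0.129 / 0.059 = 2.1864
n = ln(1.0) / ln(2.1864) = 0.0
Nearest integer order:

0


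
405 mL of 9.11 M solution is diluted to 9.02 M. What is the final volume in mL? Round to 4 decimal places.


Dilution: M1*V1 = M2*V2, solve for V2.
V2 = M1*V1 / M2
V2 = 9.11 * 405 / 9.02
V2 = 3689.55 / 9.02
V2 = 409.04101996 mL, rounded to 4 dp:

409.0410 mL


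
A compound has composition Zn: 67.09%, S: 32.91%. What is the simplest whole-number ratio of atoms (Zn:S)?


Assume 100 g of compound, divide each mass% by atomic mass to get moles, then normalize by the smallest to get a raw atom ratio.
Moles per 100 g: Zn: 67.09/65.38 = 1.0262, S: 32.91/32.065 = 1.0264
Raw ratio (divide by min = 1.0262): Zn: 1.0, S: 1.0
Multiply by 1 to clear fractions: Zn: 1.0 ~= 1, S: 1.0 ~= 1
Reduce by GCD to get the simplest whole-number ratio:

1:1


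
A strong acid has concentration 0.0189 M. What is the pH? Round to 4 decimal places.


A strong acid dissociates completely, so [H+] equals the given concentration.
pH = -log10([H+]) = -log10(0.0189)
pH = 1.7235382, rounded to 4 dp:

1.7235


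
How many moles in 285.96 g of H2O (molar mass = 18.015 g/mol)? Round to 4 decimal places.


n = mass / M
n = 285.96 / 18.015
n = 15.8734388 mol, rounded to 4 dp:

15.8734 mol


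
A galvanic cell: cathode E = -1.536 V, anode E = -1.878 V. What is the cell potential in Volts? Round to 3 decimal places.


Standard cell potential: E_cell = E_cathode - E_anode.
E_cell = -1.536 - (-1.878)
E_cell = 0.342 V, rounded to 3 dp:

0.342 V


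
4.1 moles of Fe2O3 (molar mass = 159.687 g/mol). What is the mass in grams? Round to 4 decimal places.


mass = n * M
mass = 4.1 * 159.687
mass = 654.7167 g, rounded to 4 dp:

654.7167 g


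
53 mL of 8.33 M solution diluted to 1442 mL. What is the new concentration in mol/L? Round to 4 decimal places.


Dilution: M1*V1 = M2*V2, solve for M2.
M2 = M1*V1 / V2
M2 = 8.33 * 53 / 1442
M2 = 441.49 / 1442
M2 = 0.30616505 mol/L, rounded to 4 dp:

0.3062 mol/L


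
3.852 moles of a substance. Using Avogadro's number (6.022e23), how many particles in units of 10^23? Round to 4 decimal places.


N = n * NA, then divide by 1e23 for the requested units.
N / 1e23 = n * 6.022
N / 1e23 = 3.852 * 6.022
N / 1e23 = 23.196744, rounded to 4 dp:

23.1967


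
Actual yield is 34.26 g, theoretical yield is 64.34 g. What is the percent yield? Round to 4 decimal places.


% yield = 100 * actual / theoretical
% yield = 100 * 34.26 / 64.34
% yield = 53.24836804 %, rounded to 4 dp:

53.2484 %


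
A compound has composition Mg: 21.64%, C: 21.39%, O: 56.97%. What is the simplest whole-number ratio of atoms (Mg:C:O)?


Assume 100 g of compound, divide each mass% by atomic mass to get moles, then normalize by the smallest to get a raw atom ratio.
Moles per 100 g: Mg: 21.64/24.305 = 0.8904, C: 21.39/12.011 = 1.7809, O: 56.97/15.999 = 3.5608
Raw ratio (divide by min = 0.8904): Mg: 1.0, C: 2.0, O: 3.999
Multiply by 1 to clear fractions: Mg: 1.0 ~= 1, C: 2.0 ~= 2, O: 3.999 ~= 4
Reduce by GCD to get the simplest whole-number ratio:

1:2:4


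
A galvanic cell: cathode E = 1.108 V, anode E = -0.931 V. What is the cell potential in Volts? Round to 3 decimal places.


Standard cell potential: E_cell = E_cathode - E_anode.
E_cell = 1.108 - (-0.931)
E_cell = 2.039 V, rounded to 3 dp:

2.039 V


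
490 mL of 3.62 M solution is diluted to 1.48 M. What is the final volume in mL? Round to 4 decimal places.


Dilution: M1*V1 = M2*V2, solve for V2.
V2 = M1*V1 / M2
V2 = 3.62 * 490 / 1.48
V2 = 1773.8 / 1.48
V2 = 1198.51351351 mL, rounded to 4 dp:

1198.5135 mL


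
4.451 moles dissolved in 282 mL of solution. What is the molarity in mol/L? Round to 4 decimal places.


Convert volume to liters: V_L = V_mL / 1000.
V_L = 282 / 1000 = 0.282 L
M = n / V_L = 4.451 / 0.282
M = 15.78368794 mol/L, rounded to 4 dp:

15.7837 mol/L


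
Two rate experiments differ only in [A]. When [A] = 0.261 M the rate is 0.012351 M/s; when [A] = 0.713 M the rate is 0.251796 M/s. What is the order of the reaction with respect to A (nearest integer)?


Rate is proportional to [A]^n, so rate2/rate1 = ([A]2/[A]1)^n. Take logs to solve for n.
rate2/rate1 = 0.251796 / 0.012351 = 20.3867
[A]2/[A]1 = 0.713 / 0.261 = 2.7318
n = ln(20.3867) / ln(2.7318) = 3.0
Nearest integer order:

3


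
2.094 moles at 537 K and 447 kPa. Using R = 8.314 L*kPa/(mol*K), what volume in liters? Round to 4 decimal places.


PV = nRT, solve for V = nRT / P.
nRT = 2.094 * 8.314 * 537 = 9348.9101
V = 9348.9101 / 447
V = 20.9147877 L, rounded to 4 dp:

20.9148 L


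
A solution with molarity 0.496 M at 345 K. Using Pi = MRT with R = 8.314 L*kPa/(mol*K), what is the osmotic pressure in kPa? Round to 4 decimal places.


Osmotic pressure (van't Hoff): Pi = M*R*T.
RT = 8.314 * 345 = 2868.33
Pi = 0.496 * 2868.33
Pi = 1422.69168 kPa, rounded to 4 dp:

1422.6917 kPa


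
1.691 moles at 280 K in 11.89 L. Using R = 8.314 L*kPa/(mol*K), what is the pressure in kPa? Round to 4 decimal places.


PV = nRT, solve for P = nRT / V.
nRT = 1.691 * 8.314 * 280 = 3936.5127
P = 3936.5127 / 11.89
P = 331.07760303 kPa, rounded to 4 dp:

331.0776 kPa


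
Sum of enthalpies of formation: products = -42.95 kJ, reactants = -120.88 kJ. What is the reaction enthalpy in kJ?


dH_rxn = sum(dH_f products) - sum(dH_f reactants)
dH_rxn = -42.95 - (-120.88)
dH_rxn = 77.93 kJ:

77.93 kJ


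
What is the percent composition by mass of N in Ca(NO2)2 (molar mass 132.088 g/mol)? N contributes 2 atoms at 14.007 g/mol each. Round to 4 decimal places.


pct = 100 * (n_elem * M_elem) / M_total
mass_contribution = 2 * 14.007 = 28.014 g/mol
pct = 100 * 28.014 / 132.088
pct = 21.20858821 %, rounded to 4 dp:

21.2086 %


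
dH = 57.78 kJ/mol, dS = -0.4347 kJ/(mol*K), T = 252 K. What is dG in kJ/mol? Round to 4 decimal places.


Gibbs: dG = dH - T*dS (consistent units, dS already in kJ/(mol*K)).
T*dS = 252 * -0.4347 = -109.5444
dG = 57.78 - (-109.5444)
dG = 167.3244 kJ/mol, rounded to 4 dp:

167.3244 kJ/mol


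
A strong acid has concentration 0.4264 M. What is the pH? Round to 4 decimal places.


A strong acid dissociates completely, so [H+] equals the given concentration.
pH = -log10([H+]) = -log10(0.4264)
pH = 0.3701828, rounded to 4 dp:

0.3702


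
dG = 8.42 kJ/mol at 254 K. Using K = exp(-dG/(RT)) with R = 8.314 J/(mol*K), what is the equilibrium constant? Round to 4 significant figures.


dG is in kJ/mol; multiply by 1000 to match R in J/(mol*K).
RT = 8.314 * 254 = 2111.756 J/mol
exponent = -dG*1000 / (RT) = -(8.42*1000) / 2111.756 = -3.98720307
K = exp(-3.98720307)
K = 0.018551529, rounded to 4 significant figures:

0.01855


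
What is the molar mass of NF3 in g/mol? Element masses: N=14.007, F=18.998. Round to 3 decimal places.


M = sum(count * atomic_mass) over atoms.
M = 1*14.007 + 3*18.998
M = 14.007 + 56.994
M = 71.001 g/mol, rounded to 3 dp:

71.001 g/mol


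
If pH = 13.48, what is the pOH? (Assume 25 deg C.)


At 25 deg C, pH + pOH = 14.
pOH = 14 - pH = 14 - 13.48
pOH = 0.52:

0.52


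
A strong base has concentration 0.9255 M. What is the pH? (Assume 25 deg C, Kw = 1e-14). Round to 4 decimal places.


A strong base dissociates completely, so [OH-] equals the given concentration.
pOH = -log10([OH-]) = -log10(0.9255) = 0.033624
pH = 14 - pOH = 14 - 0.033624
pH = 13.966376, rounded to 4 dp:

13.9664


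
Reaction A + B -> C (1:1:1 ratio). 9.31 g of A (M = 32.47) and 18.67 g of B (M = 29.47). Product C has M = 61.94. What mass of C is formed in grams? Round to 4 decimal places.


Find moles of each reactant; the smaller value is the limiting reagent in a 1:1:1 reaction, so moles_C equals moles of the limiter.
n_A = mass_A / M_A = 9.31 / 32.47 = 0.286726 mol
n_B = mass_B / M_B = 18.67 / 29.47 = 0.633526 mol
Limiting reagent: A (smaller), n_limiting = 0.286726 mol
mass_C = n_limiting * M_C = 0.286726 * 61.94
mass_C = 17.75980844 g, rounded to 4 dp:

17.7598 g


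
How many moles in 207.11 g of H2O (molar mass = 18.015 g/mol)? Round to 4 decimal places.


n = mass / M
n = 207.11 / 18.015
n = 11.49653067 mol, rounded to 4 dp:

11.4965 mol


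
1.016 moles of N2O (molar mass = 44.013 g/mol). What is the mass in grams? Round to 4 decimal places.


mass = n * M
mass = 1.016 * 44.013
mass = 44.717208 g, rounded to 4 dp:

44.7172 g


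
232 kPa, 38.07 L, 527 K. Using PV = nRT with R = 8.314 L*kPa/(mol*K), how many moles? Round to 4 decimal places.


PV = nRT, solve for n = PV / (RT).
PV = 232 * 38.07 = 8832.24
RT = 8.314 * 527 = 4381.478
n = 8832.24 / 4381.478
n = 2.01581293 mol, rounded to 4 dp:

2.0158 mol


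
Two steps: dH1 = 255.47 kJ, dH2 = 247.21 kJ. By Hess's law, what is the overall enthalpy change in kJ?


Hess's law: enthalpy is a state function, so add the step enthalpies.
dH_total = dH1 + dH2 = 255.47 + (247.21)
dH_total = 502.68 kJ:

502.68 kJ


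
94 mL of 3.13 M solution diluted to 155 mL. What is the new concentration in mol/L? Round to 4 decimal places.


Dilution: M1*V1 = M2*V2, solve for M2.
M2 = M1*V1 / V2
M2 = 3.13 * 94 / 155
M2 = 294.22 / 155
M2 = 1.89819355 mol/L, rounded to 4 dp:

1.8982 mol/L


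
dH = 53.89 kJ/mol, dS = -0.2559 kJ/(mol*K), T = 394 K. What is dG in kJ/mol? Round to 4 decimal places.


Gibbs: dG = dH - T*dS (consistent units, dS already in kJ/(mol*K)).
T*dS = 394 * -0.2559 = -100.8246
dG = 53.89 - (-100.8246)
dG = 154.7146 kJ/mol, rounded to 4 dp:

154.7146 kJ/mol


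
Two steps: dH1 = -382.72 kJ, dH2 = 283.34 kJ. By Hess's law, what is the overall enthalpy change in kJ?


Hess's law: enthalpy is a state function, so add the step enthalpies.
dH_total = dH1 + dH2 = -382.72 + (283.34)
dH_total = -99.38 kJ:

-99.38 kJ


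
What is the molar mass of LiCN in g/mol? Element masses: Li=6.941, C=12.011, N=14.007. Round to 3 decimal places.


M = sum(count * atomic_mass) over atoms.
M = 1*6.941 + 1*12.011 + 1*14.007
M = 6.941 + 12.011 + 14.007
M = 32.959 g/mol, rounded to 3 dp:

32.959 g/mol


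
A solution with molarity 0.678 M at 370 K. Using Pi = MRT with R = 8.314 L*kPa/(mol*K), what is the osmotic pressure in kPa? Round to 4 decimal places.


Osmotic pressure (van't Hoff): Pi = M*R*T.
RT = 8.314 * 370 = 3076.18
Pi = 0.678 * 3076.18
Pi = 2085.65004 kPa, rounded to 4 dp:

2085.6500 kPa


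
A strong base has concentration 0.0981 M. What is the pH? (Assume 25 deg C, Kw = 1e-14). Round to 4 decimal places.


A strong base dissociates completely, so [OH-] equals the given concentration.
pOH = -log10([OH-]) = -log10(0.0981) = 1.008331
pH = 14 - pOH = 14 - 1.008331
pH = 12.991669, rounded to 4 dp:

12.9917


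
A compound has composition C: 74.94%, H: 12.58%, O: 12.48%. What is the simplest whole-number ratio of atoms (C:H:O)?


Assume 100 g of compound, divide each mass% by atomic mass to get moles, then normalize by the smallest to get a raw atom ratio.
Moles per 100 g: C: 74.94/12.011 = 6.2393, H: 12.58/1.008 = 12.4802, O: 12.48/15.999 = 0.78
Raw ratio (divide by min = 0.78): C: 7.999, H: 15.999, O: 1.0
Multiply by 1 to clear fractions: C: 7.999 ~= 8, H: 15.999 ~= 16, O: 1.0 ~= 1
Reduce by GCD to get the simplest whole-number ratio:

8:16:1


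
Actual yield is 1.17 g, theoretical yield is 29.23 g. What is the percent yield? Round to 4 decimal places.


% yield = 100 * actual / theoretical
% yield = 100 * 1.17 / 29.23
% yield = 4.00273691 %, rounded to 4 dp:

4.0027 %


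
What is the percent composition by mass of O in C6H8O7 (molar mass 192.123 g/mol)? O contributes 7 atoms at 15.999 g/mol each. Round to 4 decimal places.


pct = 100 * (n_elem * M_elem) / M_total
mass_contribution = 7 * 15.999 = 111.993 g/mol
pct = 100 * 111.993 / 192.123
pct = 58.29234397 %, rounded to 4 dp:

58.2923 %


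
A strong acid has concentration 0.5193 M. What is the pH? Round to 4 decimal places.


A strong acid dissociates completely, so [H+] equals the given concentration.
pH = -log10([H+]) = -log10(0.5193)
pH = 0.28458168, rounded to 4 dp:

0.2846


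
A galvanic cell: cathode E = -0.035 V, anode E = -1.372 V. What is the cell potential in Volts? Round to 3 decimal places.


Standard cell potential: E_cell = E_cathode - E_anode.
E_cell = -0.035 - (-1.372)
E_cell = 1.337 V, rounded to 3 dp:

1.337 V


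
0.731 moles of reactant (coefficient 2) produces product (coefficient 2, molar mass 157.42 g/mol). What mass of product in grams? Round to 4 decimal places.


Use the coefficient ratio to convert reactant moles to product moles, then multiply by the product's molar mass.
moles_P = moles_R * (coeff_P / coeff_R) = 0.731 * (2/2) = 0.731
mass_P = moles_P * M_P = 0.731 * 157.42
mass_P = 115.07402 g, rounded to 4 dp:

115.0740 g


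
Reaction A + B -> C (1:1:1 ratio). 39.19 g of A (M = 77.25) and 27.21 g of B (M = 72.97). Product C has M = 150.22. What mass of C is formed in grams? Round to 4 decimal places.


Find moles of each reactant; the smaller value is the limiting reagent in a 1:1:1 reaction, so moles_C equals moles of the limiter.
n_A = mass_A / M_A = 39.19 / 77.25 = 0.507314 mol
n_B = mass_B / M_B = 27.21 / 72.97 = 0.372893 mol
Limiting reagent: B (smaller), n_limiting = 0.372893 mol
mass_C = n_limiting * M_C = 0.372893 * 150.22
mass_C = 56.01598646 g, rounded to 4 dp:

56.0160 g


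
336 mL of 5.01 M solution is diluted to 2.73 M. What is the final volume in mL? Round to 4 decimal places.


Dilution: M1*V1 = M2*V2, solve for V2.
V2 = M1*V1 / M2
V2 = 5.01 * 336 / 2.73
V2 = 1683.36 / 2.73
V2 = 616.61538462 mL, rounded to 4 dp:

616.6154 mL


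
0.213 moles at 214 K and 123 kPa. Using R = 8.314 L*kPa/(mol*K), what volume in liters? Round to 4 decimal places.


PV = nRT, solve for V = nRT / P.
nRT = 0.213 * 8.314 * 214 = 378.9687
V = 378.9687 / 123
V = 3.08104634 L, rounded to 4 dp:

3.0810 L


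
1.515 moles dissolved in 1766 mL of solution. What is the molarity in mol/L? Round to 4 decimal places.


Convert volume to liters: V_L = V_mL / 1000.
V_L = 1766 / 1000 = 1.766 L
M = n / V_L = 1.515 / 1.766
M = 0.85787089 mol/L, rounded to 4 dp:

0.8579 mol/L


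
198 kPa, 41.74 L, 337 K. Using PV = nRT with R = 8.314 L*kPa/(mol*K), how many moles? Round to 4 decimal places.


PV = nRT, solve for n = PV / (RT).
PV = 198 * 41.74 = 8264.52
RT = 8.314 * 337 = 2801.818
n = 8264.52 / 2801.818
n = 2.94969909 mol, rounded to 4 dp:

2.9497 mol


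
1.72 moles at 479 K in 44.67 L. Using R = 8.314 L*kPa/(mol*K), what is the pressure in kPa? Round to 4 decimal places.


PV = nRT, solve for P = nRT / V.
nRT = 1.72 * 8.314 * 479 = 6849.7383
P = 6849.7383 / 44.67
P = 153.34090665 kPa, rounded to 4 dp:

153.3409 kPa


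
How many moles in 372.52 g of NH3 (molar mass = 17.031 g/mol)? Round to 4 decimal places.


n = mass / M
n = 372.52 / 17.031
n = 21.87305502 mol, rounded to 4 dp:

21.8731 mol


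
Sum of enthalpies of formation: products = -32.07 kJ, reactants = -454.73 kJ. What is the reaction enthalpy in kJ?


dH_rxn = sum(dH_f products) - sum(dH_f reactants)
dH_rxn = -32.07 - (-454.73)
dH_rxn = 422.66 kJ:

422.66 kJ


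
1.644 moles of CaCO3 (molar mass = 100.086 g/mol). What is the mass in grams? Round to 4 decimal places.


mass = n * M
mass = 1.644 * 100.086
mass = 164.541384 g, rounded to 4 dp:

164.5414 g


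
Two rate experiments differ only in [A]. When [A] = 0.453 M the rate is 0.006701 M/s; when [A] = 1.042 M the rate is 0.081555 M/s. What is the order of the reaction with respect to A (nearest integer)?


Rate is proportional to [A]^n, so rate2/rate1 = ([A]2/[A]1)^n. Take logs to solve for n.
rate2/rate1 = 0.081555 / 0.006701 = 12.1706
[A]2/[A]1 = 1.042 / 0.453 = 2.3002
n = ln(12.1706) / ln(2.3002) = 3.0
Nearest integer order:

3


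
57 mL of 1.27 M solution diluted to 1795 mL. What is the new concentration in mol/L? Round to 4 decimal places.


Dilution: M1*V1 = M2*V2, solve for M2.
M2 = M1*V1 / V2
M2 = 1.27 * 57 / 1795
M2 = 72.39 / 1795
M2 = 0.04032869 mol/L, rounded to 4 dp:

0.0403 mol/L


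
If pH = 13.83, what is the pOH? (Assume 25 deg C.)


At 25 deg C, pH + pOH = 14.
pOH = 14 - pH = 14 - 13.83
pOH = 0.17:

0.17


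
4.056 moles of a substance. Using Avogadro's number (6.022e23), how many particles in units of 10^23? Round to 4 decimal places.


N = n * NA, then divide by 1e23 for the requested units.
N / 1e23 = n * 6.022
N / 1e23 = 4.056 * 6.022
N / 1e23 = 24.425232, rounded to 4 dp:

24.4252


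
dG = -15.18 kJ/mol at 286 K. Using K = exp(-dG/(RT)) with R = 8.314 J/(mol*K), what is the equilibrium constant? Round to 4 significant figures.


dG is in kJ/mol; multiply by 1000 to match R in J/(mol*K).
RT = 8.314 * 286 = 2377.804 J/mol
exponent = -dG*1000 / (RT) = -(-15.18*1000) / 2377.804 = 6.38404175
K = exp(6.38404175)
K = 592.31687, rounded to 4 significant figures:

592.3


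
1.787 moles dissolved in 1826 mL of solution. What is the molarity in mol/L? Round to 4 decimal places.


Convert volume to liters: V_L = V_mL / 1000.
V_L = 1826 / 1000 = 1.826 L
M = n / V_L = 1.787 / 1.826
M = 0.97864184 mol/L, rounded to 4 dp:

0.9786 mol/L


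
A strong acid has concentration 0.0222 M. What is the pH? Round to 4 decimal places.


A strong acid dissociates completely, so [H+] equals the given concentration.
pH = -log10([H+]) = -log10(0.0222)
pH = 1.65364703, rounded to 4 dp:

1.6536


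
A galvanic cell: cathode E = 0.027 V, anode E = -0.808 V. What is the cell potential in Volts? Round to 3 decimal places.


Standard cell potential: E_cell = E_cathode - E_anode.
E_cell = 0.027 - (-0.808)
E_cell = 0.835 V, rounded to 3 dp:

0.835 V


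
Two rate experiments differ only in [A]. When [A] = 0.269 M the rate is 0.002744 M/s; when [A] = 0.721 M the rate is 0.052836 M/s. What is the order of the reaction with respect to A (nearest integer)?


Rate is proportional to [A]^n, so rate2/rate1 = ([A]2/[A]1)^n. Take logs to solve for n.
rate2/rate1 = 0.052836 / 0.002744 = 19.2551
[A]2/[A]1 = 0.721 / 0.269 = 2.6803
n = ln(19.2551) / ln(2.6803) = 3.0
Nearest integer order:

3


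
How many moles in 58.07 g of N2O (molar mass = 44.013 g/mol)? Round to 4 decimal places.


n = mass / M
n = 58.07 / 44.013
n = 1.31938291 mol, rounded to 4 dp:

1.3194 mol


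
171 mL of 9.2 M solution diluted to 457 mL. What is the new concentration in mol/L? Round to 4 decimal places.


Dilution: M1*V1 = M2*V2, solve for M2.
M2 = M1*V1 / V2
M2 = 9.2 * 171 / 457
M2 = 1573.2 / 457
M2 = 3.44245077 mol/L, rounded to 4 dp:

3.4425 mol/L


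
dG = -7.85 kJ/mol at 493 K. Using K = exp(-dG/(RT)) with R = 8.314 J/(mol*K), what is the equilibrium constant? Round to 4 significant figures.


dG is in kJ/mol; multiply by 1000 to match R in J/(mol*K).
RT = 8.314 * 493 = 4098.802 J/mol
exponent = -dG*1000 / (RT) = -(-7.85*1000) / 4098.802 = 1.91519376
K = exp(1.91519376)
K = 6.788254, rounded to 4 significant figures:

6.788


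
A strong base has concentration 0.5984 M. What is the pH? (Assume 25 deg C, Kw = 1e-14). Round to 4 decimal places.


A strong base dissociates completely, so [OH-] equals the given concentration.
pOH = -log10([OH-]) = -log10(0.5984) = 0.223008
pH = 14 - pOH = 14 - 0.223008
pH = 13.776992, rounded to 4 dp:

13.7770


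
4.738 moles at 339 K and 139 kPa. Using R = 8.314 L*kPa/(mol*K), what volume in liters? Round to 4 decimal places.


PV = nRT, solve for V = nRT / P.
nRT = 4.738 * 8.314 * 339 = 13353.7971
V = 13353.7971 / 139
V = 96.07048273 L, rounded to 4 dp:

96.0705 L


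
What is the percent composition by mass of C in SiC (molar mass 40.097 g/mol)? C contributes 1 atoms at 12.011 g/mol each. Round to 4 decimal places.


pct = 100 * (n_elem * M_elem) / M_total
mass_contribution = 1 * 12.011 = 12.011 g/mol
pct = 100 * 12.011 / 40.097
pct = 29.95485947 %, rounded to 4 dp:

29.9549 %


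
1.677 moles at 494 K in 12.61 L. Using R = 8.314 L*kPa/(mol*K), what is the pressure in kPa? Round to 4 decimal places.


PV = nRT, solve for P = nRT / V.
nRT = 1.677 * 8.314 * 494 = 6887.6335
P = 6887.6335 / 12.61
P = 546.20408406 kPa, rounded to 4 dp:

546.2041 kPa


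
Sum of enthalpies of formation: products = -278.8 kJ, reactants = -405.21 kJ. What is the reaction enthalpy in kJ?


dH_rxn = sum(dH_f products) - sum(dH_f reactants)
dH_rxn = -278.8 - (-405.21)
dH_rxn = 126.41 kJ:

126.41 kJ


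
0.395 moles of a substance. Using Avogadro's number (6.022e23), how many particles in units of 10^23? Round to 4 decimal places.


N = n * NA, then divide by 1e23 for the requested units.
N / 1e23 = n * 6.022
N / 1e23 = 0.395 * 6.022
N / 1e23 = 2.37869, rounded to 4 dp:

2.3787


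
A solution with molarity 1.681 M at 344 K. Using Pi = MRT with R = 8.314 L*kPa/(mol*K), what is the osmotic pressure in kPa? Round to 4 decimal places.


Osmotic pressure (van't Hoff): Pi = M*R*T.
RT = 8.314 * 344 = 2860.016
Pi = 1.681 * 2860.016
Pi = 4807.686896 kPa, rounded to 4 dp:

4807.6869 kPa


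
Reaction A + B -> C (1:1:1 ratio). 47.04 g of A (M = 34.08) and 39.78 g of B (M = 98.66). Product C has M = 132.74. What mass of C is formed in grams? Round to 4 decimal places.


Find moles of each reactant; the smaller value is the limiting reagent in a 1:1:1 reaction, so moles_C equals moles of the limiter.
n_A = mass_A / M_A = 47.04 / 34.08 = 1.380282 mol
n_B = mass_B / M_B = 39.78 / 98.66 = 0.403203 mol
Limiting reagent: B (smaller), n_limiting = 0.403203 mol
mass_C = n_limiting * M_C = 0.403203 * 132.74
mass_C = 53.52116622 g, rounded to 4 dp:

53.5212 g


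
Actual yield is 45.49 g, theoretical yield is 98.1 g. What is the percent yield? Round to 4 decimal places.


% yield = 100 * actual / theoretical
% yield = 100 * 45.49 / 98.1
% yield = 46.37104995 %, rounded to 4 dp:

46.3710 %


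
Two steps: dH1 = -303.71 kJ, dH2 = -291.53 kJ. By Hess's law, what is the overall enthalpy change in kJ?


Hess's law: enthalpy is a state function, so add the step enthalpies.
dH_total = dH1 + dH2 = -303.71 + (-291.53)
dH_total = -595.24 kJ:

-595.24 kJ


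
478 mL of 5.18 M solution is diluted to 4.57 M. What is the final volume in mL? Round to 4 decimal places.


Dilution: M1*V1 = M2*V2, solve for V2.
V2 = M1*V1 / M2
V2 = 5.18 * 478 / 4.57
V2 = 2476.04 / 4.57
V2 = 541.80306346 mL, rounded to 4 dp:

541.8031 mL


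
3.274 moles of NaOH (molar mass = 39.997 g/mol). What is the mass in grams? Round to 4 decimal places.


mass = n * M
mass = 3.274 * 39.997
mass = 130.950178 g, rounded to 4 dp:

130.9502 g


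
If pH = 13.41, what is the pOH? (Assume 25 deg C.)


At 25 deg C, pH + pOH = 14.
pOH = 14 - pH = 14 - 13.41
pOH = 0.59:

0.59


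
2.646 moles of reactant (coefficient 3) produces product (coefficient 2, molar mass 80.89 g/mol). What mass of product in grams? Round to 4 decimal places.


Use the coefficient ratio to convert reactant moles to product moles, then multiply by the product's molar mass.
moles_P = moles_R * (coeff_P / coeff_R) = 2.646 * (2/3) = 1.764
mass_P = moles_P * M_P = 1.764 * 80.89
mass_P = 142.68996 g, rounded to 4 dp:

142.6900 g


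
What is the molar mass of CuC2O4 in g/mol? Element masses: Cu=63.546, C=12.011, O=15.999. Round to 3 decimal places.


M = sum(count * atomic_mass) over atoms.
M = 1*63.546 + 2*12.011 + 4*15.999
M = 63.546 + 24.022 + 63.996
M = 151.564 g/mol, rounded to 3 dp:

151.564 g/mol


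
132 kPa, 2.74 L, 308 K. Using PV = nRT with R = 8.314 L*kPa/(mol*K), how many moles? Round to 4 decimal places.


PV = nRT, solve for n = PV / (RT).
PV = 132 * 2.74 = 361.68
RT = 8.314 * 308 = 2560.712
n = 361.68 / 2560.712
n = 0.14124197 mol, rounded to 4 dp:

0.1412 mol


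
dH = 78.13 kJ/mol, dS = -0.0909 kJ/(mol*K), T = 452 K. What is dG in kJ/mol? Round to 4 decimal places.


Gibbs: dG = dH - T*dS (consistent units, dS already in kJ/(mol*K)).
T*dS = 452 * -0.0909 = -41.0868
dG = 78.13 - (-41.0868)
dG = 119.2168 kJ/mol, rounded to 4 dp:

119.2168 kJ/mol


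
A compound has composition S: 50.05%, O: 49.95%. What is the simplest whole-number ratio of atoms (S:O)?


Assume 100 g of compound, divide each mass% by atomic mass to get moles, then normalize by the smallest to get a raw atom ratio.
Moles per 100 g: S: 50.05/32.065 = 1.5609, O: 49.95/15.999 = 3.1221
Raw ratio (divide by min = 1.5609): S: 1.0, O: 2.0
Multiply by 1 to clear fractions: S: 1.0 ~= 1, O: 2.0 ~= 2
Reduce by GCD to get the simplest whole-number ratio:

1:2


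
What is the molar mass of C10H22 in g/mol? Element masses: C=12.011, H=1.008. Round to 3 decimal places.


M = sum(count * atomic_mass) over atoms.
M = 10*12.011 + 22*1.008
M = 120.11 + 22.176
M = 142.286 g/mol, rounded to 3 dp:

142.286 g/mol


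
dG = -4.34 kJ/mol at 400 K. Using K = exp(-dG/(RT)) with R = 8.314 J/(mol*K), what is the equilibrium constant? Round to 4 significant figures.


dG is in kJ/mol; multiply by 1000 to match R in J/(mol*K).
RT = 8.314 * 400 = 3325.6 J/mol
exponent = -dG*1000 / (RT) = -(-4.34*1000) / 3325.6 = 1.30502766
K = exp(1.30502766)
K = 3.6877911, rounded to 4 significant figures:

3.688


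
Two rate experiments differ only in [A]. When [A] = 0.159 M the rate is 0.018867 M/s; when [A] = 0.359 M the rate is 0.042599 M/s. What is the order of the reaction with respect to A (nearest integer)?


Rate is proportional to [A]^n, so rate2/rate1 = ([A]2/[A]1)^n. Take logs to solve for n.
rate2/rate1 = 0.042599 / 0.018867 = 2.2579
[A]2/[A]1 = 0.359 / 0.159 = 2.2579
n = ln(2.2579) / ln(2.2579) = 1.0
Nearest integer order:

1


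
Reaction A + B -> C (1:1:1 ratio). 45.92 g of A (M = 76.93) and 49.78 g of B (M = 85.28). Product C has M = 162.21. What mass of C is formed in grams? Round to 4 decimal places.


Find moles of each reactant; the smaller value is the limiting reagent in a 1:1:1 reaction, so moles_C equals moles of the limiter.
n_A = mass_A / M_A = 45.92 / 76.93 = 0.596906 mol
n_B = mass_B / M_B = 49.78 / 85.28 = 0.583724 mol
Limiting reagent: B (smaller), n_limiting = 0.583724 mol
mass_C = n_limiting * M_C = 0.583724 * 162.21
mass_C = 94.68587004 g, rounded to 4 dp:

94.6859 g


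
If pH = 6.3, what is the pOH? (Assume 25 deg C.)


At 25 deg C, pH + pOH = 14.
pOH = 14 - pH = 14 - 6.3
pOH = 7.7:

7.70


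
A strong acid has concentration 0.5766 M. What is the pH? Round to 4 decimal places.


A strong acid dissociates completely, so [H+] equals the given concentration.
pH = -log10([H+]) = -log10(0.5766)
pH = 0.23912536, rounded to 4 dp:

0.2391


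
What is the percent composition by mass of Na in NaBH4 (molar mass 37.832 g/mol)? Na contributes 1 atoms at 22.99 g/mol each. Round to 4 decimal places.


pct = 100 * (n_elem * M_elem) / M_total
mass_contribution = 1 * 22.99 = 22.99 g/mol
pct = 100 * 22.99 / 37.832
pct = 60.76866145 %, rounded to 4 dp:

60.7687 %


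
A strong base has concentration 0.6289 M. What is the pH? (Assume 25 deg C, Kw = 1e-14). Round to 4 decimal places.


A strong base dissociates completely, so [OH-] equals the given concentration.
pOH = -log10([OH-]) = -log10(0.6289) = 0.201418
pH = 14 - pOH = 14 - 0.201418
pH = 13.798582, rounded to 4 dp:

13.7986


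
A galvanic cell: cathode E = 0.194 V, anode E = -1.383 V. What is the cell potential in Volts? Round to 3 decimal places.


Standard cell potential: E_cell = E_cathode - E_anode.
E_cell = 0.194 - (-1.383)
E_cell = 1.577 V, rounded to 3 dp:

1.577 V


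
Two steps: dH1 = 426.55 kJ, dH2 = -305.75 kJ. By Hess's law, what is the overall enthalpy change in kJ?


Hess's law: enthalpy is a state function, so add the step enthalpies.
dH_total = dH1 + dH2 = 426.55 + (-305.75)
dH_total = 120.8 kJ:

120.80 kJ
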